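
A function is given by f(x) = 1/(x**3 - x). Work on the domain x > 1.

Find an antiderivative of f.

Factor the denominator (x*(x - 1)*(x + 1)) and decompose: f = 1/(2*(x + 1)) + 1/(2*(x - 1)) - 1/x; each piece integrates to a log, atan, or power term.
Check: d/dx[-log(x) + log(x**2 - 1)/2] = 1/(x**3 - x) = f(x).

An antiderivative is F(x) = -log(x) + log(x**2 - 1)/2.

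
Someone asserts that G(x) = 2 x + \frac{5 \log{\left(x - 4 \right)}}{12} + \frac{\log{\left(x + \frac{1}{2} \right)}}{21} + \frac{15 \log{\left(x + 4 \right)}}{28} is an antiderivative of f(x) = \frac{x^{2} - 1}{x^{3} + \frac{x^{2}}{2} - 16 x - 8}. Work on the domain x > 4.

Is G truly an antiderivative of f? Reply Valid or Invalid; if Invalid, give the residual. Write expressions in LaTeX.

d/dx[G] = \frac{4 x^{3} + 4 x^{2} - 64 x - 34}{2 x^{3} + x^{2} - 32 x - 16}
d/dx[G] - f(x) = 2 != 0.

Invalid: d/dx[G] - f = 2, which is not 0.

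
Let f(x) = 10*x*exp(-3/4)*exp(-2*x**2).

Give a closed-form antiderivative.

The substitution u = -2*x**2 - 3/4 works: f is exactly (dF/du)*(du/dx) for that inner function.
Check: d/dx[-5*exp(-3/4)*exp(-2*x**2)/2] = 10*x*exp(-3/4)*exp(-2*x**2) = f(x).

An antiderivative is F(x) = -5*exp(-3/4)*exp(-2*x**2)/2.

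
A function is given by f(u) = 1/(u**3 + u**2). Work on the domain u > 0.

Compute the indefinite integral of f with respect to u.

F(u) = (-u*log(u) + u*log(u + 1) - 1)/u + C

Factor the denominator (u**2*(u + 1)) and decompose: f = 1/(u + 1) - 1/u + u**(-2); each piece integrates to a log, atan, or power term.
Check: d/du[(-u*log(u) + u*log(u + 1) - 1)/u] = 1/(u**3 + u**2) = f(u).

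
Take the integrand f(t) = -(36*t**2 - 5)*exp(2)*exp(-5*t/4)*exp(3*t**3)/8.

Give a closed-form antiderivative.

The substitution u = 3*t**3 - 5*t/4 + 2 works: f is exactly (dF/du)*(du/dt) for that inner function.
Check: d/dt[-exp(3*t**3 - 5*t/4 + 2)/2] = -9*t**2*exp(2)*exp(-5*t/4)*exp(3*t**3)/2 + 5*exp(2)*exp(-5*t/4)*exp(3*t**3)/8, which equals f(t).

An antiderivative is F(t) = -exp(3*t**3 - 5*t/4 + 2)/2.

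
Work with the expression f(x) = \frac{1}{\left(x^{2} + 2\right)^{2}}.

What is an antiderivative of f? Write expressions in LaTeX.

An antiderivative is F(x) = \frac{x}{4 x^{2} + 8} + \frac{\sqrt{2} \operatorname{atan}{\left(\frac{\sqrt{2} x}{2} \right)}}{8}.

Since d/dx undoes antidifferentiation here, F'(x) = f(x) is required of F(x).
Check: d/dx[\frac{x}{4 x^{2} + 8} + \frac{\sqrt{2} \operatorname{atan}{\left(\frac{\sqrt{2} x}{2} \right)}}{8}] = \frac{1}{x^{4} + 4 x^{2} + 4}, which equals f(x).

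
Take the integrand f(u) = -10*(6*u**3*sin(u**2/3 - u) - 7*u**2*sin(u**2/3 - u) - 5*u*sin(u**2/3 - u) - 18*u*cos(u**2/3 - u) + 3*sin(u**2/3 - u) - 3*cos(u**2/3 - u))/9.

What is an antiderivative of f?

Recognize the product-rule pattern: f = v'r + vr' with v = 10*u**2 + 10*u/3 - 10/3, r = cos(u**2/3 - u), so integration by parts undoes it.
Check: d/du[10*u**2*cos(u**2/3 - u) + 10*u*cos(u**2/3 - u)/3 - 10*cos(u**2/3 - u)/3] = -20*u**3*sin(u**2/3 - u)/3 + 70*u**2*sin(u**2/3 - u)/9 + 50*u*sin(u**2/3 - u)/9 + 20*u*cos(u**2/3 - u) - 10*sin(u**2/3 - u)/3 + 10*cos(u**2/3 - u)/3, which equals f(u).

An antiderivative is F(u) = 10*u**2*cos(u**2/3 - u) + 10*u*cos(u**2/3 - u)/3 - 10*cos(u**2/3 - u)/3.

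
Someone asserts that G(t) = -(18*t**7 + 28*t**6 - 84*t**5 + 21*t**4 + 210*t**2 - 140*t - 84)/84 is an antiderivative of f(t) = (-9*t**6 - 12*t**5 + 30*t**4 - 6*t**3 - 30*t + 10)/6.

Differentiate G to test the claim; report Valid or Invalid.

d/dt[G] = -3*t**6/2 - 2*t**5 + 5*t**4 - t**3 - 5*t + 5/3
This equals f(t) exactly, so the claim holds.

Valid - differentiating G returns exactly f.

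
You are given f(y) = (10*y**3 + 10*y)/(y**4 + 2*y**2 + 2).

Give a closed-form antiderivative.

An antiderivative is F(y) = 5*log(y**4/2 + y**2 + 1)/2.

The substitution u = y**4/2 + y**2 + 1 works: f is exactly (dF/du)*(du/dy) for that inner function.
Check: d/dy[5*log(y**4/2 + y**2 + 1)/2] = (10*y**3 + 10*y)/(y**4 + 2*y**2 + 2) = f(y).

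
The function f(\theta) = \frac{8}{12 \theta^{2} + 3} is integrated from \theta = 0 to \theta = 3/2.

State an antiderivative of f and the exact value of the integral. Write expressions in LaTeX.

Any candidate F(\theta) must reproduce f(\theta) exactly when differentiated.
F(\theta) = \frac{4 \operatorname{atan}{\left(2 \theta \right)}}{3} is an antiderivative of f.
Check: d/d\theta[\frac{4 \operatorname{atan}{\left(2 \theta \right)}}{3}] = \frac{8}{12 \theta^{2} + 3} = f(\theta).
F(3/2) = \frac{4 \operatorname{atan}{\left(3 \right)}}{3}; F(0) = 0.
Integral = F(3/2) - F(0) = \frac{4 \operatorname{atan}{\left(3 \right)}}{3}.

Antiderivative: F(\theta) = \frac{4 \operatorname{atan}{\left(2 \theta \right)}}{3}; value = \frac{4 \operatorname{atan}{\left(3 \right)}}{3}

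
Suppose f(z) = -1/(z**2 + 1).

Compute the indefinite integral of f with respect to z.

Recover f(z) by differentiating a candidate F(z); any mismatch rules it out.
Check: d/dz[-atan(z)] = -1/(z**2 + 1) = f(z).

F(z) = -atan(z) + C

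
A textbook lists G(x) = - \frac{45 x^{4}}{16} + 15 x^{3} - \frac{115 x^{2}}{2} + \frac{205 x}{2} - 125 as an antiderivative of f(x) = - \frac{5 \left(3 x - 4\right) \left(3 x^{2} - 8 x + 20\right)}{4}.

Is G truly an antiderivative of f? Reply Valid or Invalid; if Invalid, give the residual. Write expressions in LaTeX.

Invalid: d/dx[G] - f = \frac{5}{2}, which is not 0.

d/dx[G] = - \frac{45 x^{3}}{4} + 45 x^{2} - 115 x + \frac{205}{2}
d/dx[G] - f(x) = \frac{5}{2} != 0.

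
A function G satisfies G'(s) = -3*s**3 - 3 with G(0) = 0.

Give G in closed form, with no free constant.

G(s) = -3*s*(s**3 + 4)/4

The proposed G(s) is checked by its d/ds: the result must match the given G'(s).
A general antiderivative is -3*s**4/4 - 3*s + 1 + C.
The condition gives C = 0 - (1) = -1.
So G(s) = -3*s*(s**3 + 4)/4.
Check: d/ds[-3*s*(s**3 + 4)/4] = -3*s**3 - 3 = G'(s).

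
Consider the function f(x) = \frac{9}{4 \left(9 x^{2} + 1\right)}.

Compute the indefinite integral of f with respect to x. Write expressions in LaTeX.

Any candidate F(x) must reproduce f(x) exactly when differentiated.
Check: d/dx[\frac{3 \operatorname{atan}{\left(3 x \right)}}{4}] = \frac{9}{36 x^{2} + 4}, which equals f(x).

F(x) = \frac{3 \operatorname{atan}{\left(3 x \right)}}{4} + C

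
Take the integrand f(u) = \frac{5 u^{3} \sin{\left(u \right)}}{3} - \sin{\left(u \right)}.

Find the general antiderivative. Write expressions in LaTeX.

The integrand splits into summands that can be handled one at a time.
Check: d/du[\frac{- 5 u^{3} \cos{\left(u \right)} + 15 u^{2} \sin{\left(u \right)} + 30 u \cos{\left(u \right)} - 30 \sin{\left(u \right)} + 3 \cos{\left(u \right)}}{3}] = \frac{5 u^{3} \sin{\left(u \right)}}{3} - \sin{\left(u \right)} = f(u).

F(u) = \frac{- 5 u^{3} \cos{\left(u \right)} + 15 u^{2} \sin{\left(u \right)} + 30 u \cos{\left(u \right)} - 30 \sin{\left(u \right)} + 3 \cos{\left(u \right)}}{3} + C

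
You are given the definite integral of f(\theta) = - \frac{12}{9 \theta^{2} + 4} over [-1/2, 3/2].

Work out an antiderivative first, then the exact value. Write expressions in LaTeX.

Check any antiderivative F(\theta) by computing F'(\theta) and comparing it with f(\theta).
F(\theta) = - 2 \operatorname{atan}{\left(\frac{3 \theta}{2} \right)} is an antiderivative of f.
Check: d/d\theta[- 2 \operatorname{atan}{\left(\frac{3 \theta}{2} \right)}] = - \frac{12}{9 \theta^{2} + 4} = f(\theta).
F(3/2) = - 2 \operatorname{atan}{\left(\frac{9}{4} \right)}; F(-1/2) = 2 \operatorname{atan}{\left(\frac{3}{4} \right)}.
Integral = F(3/2) - F(-1/2) = - 2 \operatorname{atan}{\left(\frac{9}{4} \right)} - 2 \operatorname{atan}{\left(\frac{3}{4} \right)}.

Antiderivative: F(\theta) = - 2 \operatorname{atan}{\left(\frac{3 \theta}{2} \right)}; value = - 2 \operatorname{atan}{\left(\frac{9}{4} \right)} - 2 \operatorname{atan}{\left(\frac{3}{4} \right)}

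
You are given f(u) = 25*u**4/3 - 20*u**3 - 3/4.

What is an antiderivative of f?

The integrand splits into summands that can be handled one at a time.
Check: d/du[5*u**5/3 - 5*u**4 - 3*u/4] = 25*u**4/3 - 20*u**3 - 3/4 = f(u).

An antiderivative is F(u) = 5*u**5/3 - 5*u**4 - 3*u/4.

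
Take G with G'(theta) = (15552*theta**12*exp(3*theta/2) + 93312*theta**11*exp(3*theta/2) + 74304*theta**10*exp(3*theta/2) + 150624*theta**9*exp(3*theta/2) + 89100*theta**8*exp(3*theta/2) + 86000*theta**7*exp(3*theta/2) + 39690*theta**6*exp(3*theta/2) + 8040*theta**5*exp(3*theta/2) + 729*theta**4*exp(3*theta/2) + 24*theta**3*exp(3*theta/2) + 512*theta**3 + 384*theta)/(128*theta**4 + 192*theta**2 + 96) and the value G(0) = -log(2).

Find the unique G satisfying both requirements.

G(theta) = 81*theta**8*exp(3*theta/2) + 54*theta**7*exp(3*theta/2) + 27*theta**6*exp(3*theta/2)/2 + 3*theta**5*exp(3*theta/2)/2 + theta**4*exp(3*theta/2)/16 + log(2*theta**4/3 + theta**2 + 1/2)

Differentiate the proposed G(theta) back; it has to land on the given G'(theta).
A general antiderivative is (3*theta**2 + theta/2)**4*exp(3*theta/2) + log(2*theta**4/3 + theta**2 + 1/2) + C.
The condition gives C = -log(2) - (-log(2)) = 0.
So G(theta) = 81*theta**8*exp(3*theta/2) + 54*theta**7*exp(3*theta/2) + 27*theta**6*exp(3*theta/2)/2 + 3*theta**5*exp(3*theta/2)/2 + theta**4*exp(3*theta/2)/16 + log(2*theta**4/3 + theta**2 + 1/2).
Check: d/dtheta[81*theta**8*exp(3*theta/2) + 54*theta**7*exp(3*theta/2) + 27*theta**6*exp(3*theta/2)/2 + 3*theta**5*exp(3*theta/2)/2 + theta**4*exp(3*theta/2)/16 + log(2*theta**4/3 + theta**2 + 1/2)] = (15552*theta**12*exp(3*theta/2) + 93312*theta**11*exp(3*theta/2) + 74304*theta**10*exp(3*theta/2) + 150624*theta**9*exp(3*theta/2) + 89100*theta**8*exp(3*theta/2) + 86000*theta**7*exp(3*theta/2) + 39690*theta**6*exp(3*theta/2) + 8040*theta**5*exp(3*theta/2) + 729*theta**4*exp(3*theta/2) + 24*theta**3*exp(3*theta/2) + 512*theta**3 + 384*theta)/(128*theta**4 + 192*theta**2 + 96) = G'(theta).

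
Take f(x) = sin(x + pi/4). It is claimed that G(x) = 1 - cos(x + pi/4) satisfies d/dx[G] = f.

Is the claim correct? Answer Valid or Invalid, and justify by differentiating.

Valid - the claim checks out under differentiation.

d/dx[G] = sin(x + pi/4)
This equals f(x) exactly, so the claim holds.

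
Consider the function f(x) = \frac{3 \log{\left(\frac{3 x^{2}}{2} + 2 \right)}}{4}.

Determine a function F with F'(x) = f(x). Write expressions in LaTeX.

An antiderivative is F(x) = \frac{3 x \log{\left(\frac{3 x^{2}}{2} + 2 \right)}}{4} - \frac{3 x}{2} + \sqrt{3} \operatorname{atan}{\left(\frac{\sqrt{3} x}{2} \right)}.

For F(x) to be correct the identity F'(x) - f(x) = 0 must hold.
Check: d/dx[\frac{3 x \log{\left(\frac{3 x^{2}}{2} + 2 \right)}}{4} - \frac{3 x}{2} + \sqrt{3} \operatorname{atan}{\left(\frac{\sqrt{3} x}{2} \right)}] = \frac{3 \log{\left(\frac{3 x^{2}}{2} + 2 \right)}}{4} = f(x).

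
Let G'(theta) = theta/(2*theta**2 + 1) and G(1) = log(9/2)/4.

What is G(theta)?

G'(theta) matches the chain-rule pattern g'(h)*h' with inner function h(theta) = 3*theta**2 + 3/2; substituting u = h(theta) collapses the integral.
A general antiderivative is log(3*theta**2 + 3/2)/4 + C.
The condition gives C = log(9/2)/4 - (log(9/2)/4) = 0.
So G(theta) = log(theta**2 + 1/2)/4 + log(3)/4.
Check: d/dtheta[log(theta**2 + 1/2)/4 + log(3)/4] = theta/(2*theta**2 + 1) = G'(theta).

G(theta) = log(theta**2 + 1/2)/4 + log(3)/4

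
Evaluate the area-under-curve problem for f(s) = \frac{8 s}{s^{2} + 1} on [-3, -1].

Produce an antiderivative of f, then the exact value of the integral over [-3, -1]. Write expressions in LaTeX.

Antiderivative: F(s) = 4 \log{\left(s^{2} + 1 \right)}; value = - 4 \log{\left(10 \right)} + 4 \log{\left(2 \right)}

The substitution u = s^{2} + 1 works: f is exactly (dF/du)*(du/ds) for that inner function.
F(s) = 4 \log{\left(s^{2} + 1 \right)} is an antiderivative of f.
Check: d/ds[4 \log{\left(s^{2} + 1 \right)}] = \frac{8 s}{s^{2} + 1} = f(s).
F(-1) = 4 \log{\left(2 \right)}; F(-3) = 4 \log{\left(10 \right)}.
Integral = F(-1) - F(-3) = - 4 \log{\left(10 \right)} + 4 \log{\left(2 \right)}.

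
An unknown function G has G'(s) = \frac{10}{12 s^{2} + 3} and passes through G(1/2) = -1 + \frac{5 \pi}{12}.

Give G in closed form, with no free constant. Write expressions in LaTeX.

G(s) = \frac{5 \operatorname{atan}{\left(2 s \right)} - 3}{3}

The proposed G(s) is checked by its d/ds: the result must match the given G'(s).
A general antiderivative is \frac{5 \operatorname{atan}{\left(2 s \right)}}{3} + C.
The condition gives C = -1 + \frac{5 \pi}{12} - (\frac{5 \pi}{12}) = -1.
So G(s) = \frac{5 \operatorname{atan}{\left(2 s \right)} - 3}{3}.
Check: d/ds[\frac{5 \operatorname{atan}{\left(2 s \right)} - 3}{3}] = \frac{10}{12 s^{2} + 3} = G'(s).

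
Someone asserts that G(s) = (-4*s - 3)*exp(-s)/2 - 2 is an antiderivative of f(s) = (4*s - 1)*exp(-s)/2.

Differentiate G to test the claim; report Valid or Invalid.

d/ds[G] = (4*s - 1)*exp(-s)/2
This equals f(s) exactly, so the claim holds.

Valid: G'(s) = f(s).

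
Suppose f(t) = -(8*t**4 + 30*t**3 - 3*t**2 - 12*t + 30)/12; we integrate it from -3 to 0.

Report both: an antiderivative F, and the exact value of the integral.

Antiderivative: F(t) = -2*t**5/15 - 5*t**4/8 + t**3/12 + t**2/2 - 5*t/2; value = 339/40

A candidate is checked by its d/dt: the result must match f(t).
F(t) = -2*t**5/15 - 5*t**4/8 + t**3/12 + t**2/2 - 5*t/2 is an antiderivative of f.
Check: d/dt[-2*t**5/15 - 5*t**4/8 + t**3/12 + t**2/2 - 5*t/2] = -2*t**4/3 - 5*t**3/2 + t**2/4 + t - 5/2, which equals f(t).
F(0) = 0; F(-3) = -339/40.
Integral = F(0) - F(-3) = 339/40.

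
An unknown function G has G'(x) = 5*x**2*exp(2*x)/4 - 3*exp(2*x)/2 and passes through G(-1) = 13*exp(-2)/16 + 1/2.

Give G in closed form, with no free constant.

Recognize the product-rule pattern: G'(x) = u'v + uv' with u = 5*x**2/8 - 5*x/8 - 7/16, v = exp(2*x), so integration by parts undoes it.
A general antiderivative is (10*x**2 - 10*x - 7)*exp(2*x)/16 + C.
The condition gives C = 13*exp(-2)/16 + 1/2 - (13*exp(-2)/16) = 1/2.
So G(x) = 5*x**2*exp(2*x)/8 - 5*x*exp(2*x)/8 - 7*exp(2*x)/16 + 1/2.
Check: d/dx[5*x**2*exp(2*x)/8 - 5*x*exp(2*x)/8 - 7*exp(2*x)/16 + 1/2] = 5*x**2*exp(2*x)/4 - 3*exp(2*x)/2 = G'(x).

G(x) = 5*x**2*exp(2*x)/8 - 5*x*exp(2*x)/8 - 7*exp(2*x)/16 + 1/2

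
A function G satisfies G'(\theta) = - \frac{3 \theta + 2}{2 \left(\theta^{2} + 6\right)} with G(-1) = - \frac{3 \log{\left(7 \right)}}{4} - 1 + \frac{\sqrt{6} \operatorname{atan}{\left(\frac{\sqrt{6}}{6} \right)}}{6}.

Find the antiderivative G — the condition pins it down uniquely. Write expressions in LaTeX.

G(\theta) = - \frac{3 \log{\left(\theta^{2} + 6 \right)}}{4} - \frac{\sqrt{6} \operatorname{atan}{\left(\frac{\sqrt{6} \theta}{6} \right)}}{6} - 1

The proposed G(\theta) is checked by its d/d\theta: the result must match the given G'(\theta).
A general antiderivative is - \frac{3 \log{\left(\theta^{2} + 6 \right)}}{4} - \frac{\sqrt{6} \operatorname{atan}{\left(\frac{\sqrt{6} \theta}{6} \right)}}{6} + C.
The condition gives C = - \frac{3 \log{\left(7 \right)}}{4} - 1 + \frac{\sqrt{6} \operatorname{atan}{\left(\frac{\sqrt{6}}{6} \right)}}{6} - (- \frac{3 \log{\left(7 \right)}}{4} + \frac{\sqrt{6} \operatorname{atan}{\left(\frac{\sqrt{6}}{6} \right)}}{6}) = -1.
So G(\theta) = - \frac{3 \log{\left(\theta^{2} + 6 \right)}}{4} - \frac{\sqrt{6} \operatorname{atan}{\left(\frac{\sqrt{6} \theta}{6} \right)}}{6} - 1.
Check: d/d\theta[- \frac{3 \log{\left(\theta^{2} + 6 \right)}}{4} - \frac{\sqrt{6} \operatorname{atan}{\left(\frac{\sqrt{6} \theta}{6} \right)}}{6} - 1] = \frac{- 3 \theta - 2}{2 \theta^{2} + 12}, which equals G'(\theta).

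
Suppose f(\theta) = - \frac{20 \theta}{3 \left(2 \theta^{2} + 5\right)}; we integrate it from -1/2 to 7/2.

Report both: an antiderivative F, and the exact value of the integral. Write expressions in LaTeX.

f matches the chain-rule pattern g'(h)*h' with inner function h(\theta) = 2 \theta^{2} + 5; substituting u = h(\theta) collapses the integral.
F(\theta) = - \frac{5 \log{\left(2 \theta^{2} + 5 \right)}}{3} is an antiderivative of f.
Check: d/d\theta[- \frac{5 \log{\left(2 \theta^{2} + 5 \right)}}{3}] = - \frac{20 \theta}{6 \theta^{2} + 15}, which equals f(\theta).
F(7/2) = - \frac{5 \log{\left(\frac{59}{2} \right)}}{3}; F(-1/2) = - \frac{5 \log{\left(\frac{11}{2} \right)}}{3}.
Integral = F(7/2) - F(-1/2) = - \frac{5 \log{\left(\frac{59}{2} \right)}}{3} + \frac{5 \log{\left(\frac{11}{2} \right)}}{3}.

Antiderivative: F(\theta) = - \frac{5 \log{\left(2 \theta^{2} + 5 \right)}}{3}; value = - \frac{5 \log{\left(\frac{59}{2} \right)}}{3} + \frac{5 \log{\left(\frac{11}{2} \right)}}{3}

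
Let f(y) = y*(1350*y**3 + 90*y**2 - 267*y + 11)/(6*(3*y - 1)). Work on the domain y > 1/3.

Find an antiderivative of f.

An antiderivative is F(y) = 75*y**4/4 + 10*y**3 - 29*y**2/12 - y - log(3*y - 1)/3.

A first test for any F(y): its y-derivative must equal f(y) identically.
Check: d/dy[75*y**4/4 + 10*y**3 - 29*y**2/12 - y - log(3*y - 1)/3] = (1350*y**4 + 90*y**3 - 267*y**2 + 11*y)/(18*y - 6), which equals f(y).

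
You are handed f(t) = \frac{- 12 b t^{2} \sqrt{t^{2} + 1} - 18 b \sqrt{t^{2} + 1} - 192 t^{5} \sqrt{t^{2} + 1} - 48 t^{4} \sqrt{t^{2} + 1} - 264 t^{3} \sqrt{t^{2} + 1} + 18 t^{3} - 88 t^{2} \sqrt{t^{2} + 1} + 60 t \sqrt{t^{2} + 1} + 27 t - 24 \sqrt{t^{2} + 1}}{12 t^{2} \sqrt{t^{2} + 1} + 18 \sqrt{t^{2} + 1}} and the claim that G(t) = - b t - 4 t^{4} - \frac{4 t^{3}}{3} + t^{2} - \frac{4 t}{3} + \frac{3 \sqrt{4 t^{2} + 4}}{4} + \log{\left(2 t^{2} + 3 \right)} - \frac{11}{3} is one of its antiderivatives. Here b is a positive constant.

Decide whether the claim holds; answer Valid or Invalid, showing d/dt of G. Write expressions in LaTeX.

d/dt[G] = \frac{- 12 b t^{2} \sqrt{t^{2} + 1} - 18 b \sqrt{t^{2} + 1} - 192 t^{5} \sqrt{t^{2} + 1} - 48 t^{4} \sqrt{t^{2} + 1} - 264 t^{3} \sqrt{t^{2} + 1} + 18 t^{3} - 88 t^{2} \sqrt{t^{2} + 1} + 60 t \sqrt{t^{2} + 1} + 27 t - 24 \sqrt{t^{2} + 1}}{12 t^{2} \sqrt{t^{2} + 1} + 18 \sqrt{t^{2} + 1}}
This equals f(t) exactly, so the claim holds.

Valid - differentiating G returns exactly f.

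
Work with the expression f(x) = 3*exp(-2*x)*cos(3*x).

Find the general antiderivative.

Any candidate F(x) must reproduce f(x) exactly when differentiated.
Check: d/dx[3*(3*sin(3*x) - 2*cos(3*x))*exp(-2*x)/13] = 3*exp(-2*x)*cos(3*x) = f(x).

F(x) = 3*(3*sin(3*x) - 2*cos(3*x))*exp(-2*x)/13 + C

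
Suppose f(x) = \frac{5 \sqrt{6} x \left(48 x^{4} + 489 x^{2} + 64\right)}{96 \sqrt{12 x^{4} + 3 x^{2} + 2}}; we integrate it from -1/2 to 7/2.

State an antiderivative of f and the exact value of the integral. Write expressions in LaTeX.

Antiderivative: F(x) = \frac{5 \sqrt{6} \left(x^{2} + 20\right) \sqrt{12 x^{4} + 3 x^{2} + 2}}{96}; value = - \frac{135 \sqrt{21}}{128} + \frac{215 \sqrt{11037}}{128}

Recognize the product-rule pattern: f = u'v + uv' with u = - \frac{5 \sqrt{2 x^{4} + \frac{x^{2}}{2} + \frac{1}{3}}}{4}, v = - \frac{x^{2}}{4} - 5, so integration by parts undoes it.
F(x) = \frac{5 \sqrt{6} \left(x^{2} + 20\right) \sqrt{12 x^{4} + 3 x^{2} + 2}}{96} is an antiderivative of f.
Check: d/dx[\frac{5 \sqrt{6} \left(x^{2} + 20\right) \sqrt{12 x^{4} + 3 x^{2} + 2}}{96}] = \frac{240 \sqrt{6} x^{5} + 2445 \sqrt{6} x^{3} + 320 \sqrt{6} x}{96 \sqrt{12 x^{4} + 3 x^{2} + 2}}, which equals f(x).
F(7/2) = \frac{215 \sqrt{11037}}{128}; F(-1/2) = \frac{135 \sqrt{21}}{128}.
Integral = F(7/2) - F(-1/2) = - \frac{135 \sqrt{21}}{128} + \frac{215 \sqrt{11037}}{128}.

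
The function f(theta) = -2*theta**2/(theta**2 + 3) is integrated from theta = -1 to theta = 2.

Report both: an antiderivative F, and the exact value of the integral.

Since d/dtheta undoes antidifferentiation here, F'(theta) = f(theta) is required of F(theta).
F(theta) = -2*theta + 2*sqrt(3)*atan(sqrt(3)*theta/3) is an antiderivative of f.
Check: d/dtheta[-2*theta + 2*sqrt(3)*atan(sqrt(3)*theta/3)] = -2*theta**2/(theta**2 + 3) = f(theta).
F(2) = -4 + 2*sqrt(3)*atan(2*sqrt(3)/3); F(-1) = -sqrt(3)*pi/3 + 2.
Integral = F(2) - F(-1) = -6 + sqrt(3)*pi/3 + 2*sqrt(3)*atan(2*sqrt(3)/3).

Antiderivative: F(theta) = -2*theta + 2*sqrt(3)*atan(sqrt(3)*theta/3); value = -6 + sqrt(3)*pi/3 + 2*sqrt(3)*atan(2*sqrt(3)/3)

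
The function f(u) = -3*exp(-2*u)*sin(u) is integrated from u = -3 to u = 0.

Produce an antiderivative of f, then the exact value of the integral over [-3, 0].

Any candidate F(u) must reproduce f(u) exactly when differentiated.
F(u) = 3*(2*sin(u) + cos(u))*exp(-2*u)/5 is an antiderivative of f.
Check: d/du[3*(2*sin(u) + cos(u))*exp(-2*u)/5] = -3*exp(-2*u)*sin(u) = f(u).
F(0) = 3/5; F(-3) = 3*exp(6)*cos(3)/5 - 6*exp(6)*sin(3)/5.
Integral = F(0) - F(-3) = 3/5 + 6*exp(6)*sin(3)/5 - 3*exp(6)*cos(3)/5.

Antiderivative: F(u) = 3*(2*sin(u) + cos(u))*exp(-2*u)/5; value = 3/5 + 6*exp(6)*sin(3)/5 - 3*exp(6)*cos(3)/5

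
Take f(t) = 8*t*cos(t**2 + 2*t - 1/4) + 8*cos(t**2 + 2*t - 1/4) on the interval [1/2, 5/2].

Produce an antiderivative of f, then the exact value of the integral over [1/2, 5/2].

Antiderivative: F(t) = 4*sin(t**2 + 2*t - 1/4); value = 4*sin(11) - 4*sin(1)

The substitution u = t**2 + 2*t - 1/4 works: f is exactly (dF/du)*(du/dt) for that inner function.
F(t) = 4*sin(t**2 + 2*t - 1/4) is an antiderivative of f.
Check: d/dt[4*sin(t**2 + 2*t - 1/4)] = 8*t*cos(t**2 + 2*t - 1/4) + 8*cos(t**2 + 2*t - 1/4) = f(t).
F(5/2) = 4*sin(11); F(1/2) = 4*sin(1).
Integral = F(5/2) - F(1/2) = 4*sin(11) - 4*sin(1).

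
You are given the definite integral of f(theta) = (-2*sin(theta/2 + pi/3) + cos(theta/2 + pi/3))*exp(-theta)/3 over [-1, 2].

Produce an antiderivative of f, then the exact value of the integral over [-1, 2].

f has the shape u'v + uv' for u = 2*exp(-theta)/3 and v = sin(theta/2 + pi/3) — it is the derivative of the product u*v.
F(theta) = 2*exp(-theta)*sin(theta/2 + pi/3)/3 is an antiderivative of f.
Check: d/dtheta[2*exp(-theta)*sin(theta/2 + pi/3)/3] = (-2*sin(theta/2 + pi/3) + cos(theta/2 + pi/3))*exp(-theta)/3 = f(theta).
F(2) = 2*exp(-2)*sin(1 + pi/3)/3; F(-1) = 2*exp(1)*cos(1/2 + pi/6)/3.
Integral = F(2) - F(-1) = -2*exp(1)*cos(1/2 + pi/6)/3 + 2*exp(-2)*sin(1 + pi/3)/3.

Antiderivative: F(theta) = 2*exp(-theta)*sin(theta/2 + pi/3)/3; value = -2*exp(1)*cos(1/2 + pi/6)/3 + 2*exp(-2)*sin(1 + pi/3)/3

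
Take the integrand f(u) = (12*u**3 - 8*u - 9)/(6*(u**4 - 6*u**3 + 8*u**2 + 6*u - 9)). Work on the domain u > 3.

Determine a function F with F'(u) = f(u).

The denominator factors as 6*(u - 3)**2*(u - 1)*(u + 1); partial fractions split f into directly integrable pieces: 13/(192*(u + 1)) - 5/(48*(u - 1)) + 391/(192*(u - 3)) + 97/(16*(u - 3)**2).
Check: d/du[(391*u*log(u - 3) - 20*u*log(u - 1) + 13*u*log(u + 1) - 1173*log(u - 3) + 60*log(u - 1) - 39*log(u + 1) - 1164)/(192*u - 576)] = (12*u**3 - 8*u - 9)/(6*u**4 - 36*u**3 + 48*u**2 + 36*u - 54), which equals f(u).

An antiderivative is F(u) = (391*u*log(u - 3) - 20*u*log(u - 1) + 13*u*log(u + 1) - 1173*log(u - 3) + 60*log(u - 1) - 39*log(u + 1) - 1164)/(192*u - 576).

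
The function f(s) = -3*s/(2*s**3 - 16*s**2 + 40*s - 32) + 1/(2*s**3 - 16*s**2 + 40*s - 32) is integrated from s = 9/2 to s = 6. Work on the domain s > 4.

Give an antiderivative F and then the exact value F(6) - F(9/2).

Antiderivative: F(s) = (-11*s*log(s - 4) + 11*s*log(s - 2) + 22*log(s - 4) - 22*log(s - 2) - 10)/(8*s - 16); value = -11*log(2)/4 - 11*log(5/2)/8 + 3/16 + 11*log(4)/8

The denominator factors as 2*(s - 4)*(s - 2)**2; partial fractions split f into directly integrable pieces: 11/(8*(s - 2)) + 5/(4*(s - 2)**2) - 11/(8*(s - 4)).
F(s) = (-11*s*log(s - 4) + 11*s*log(s - 2) + 22*log(s - 4) - 22*log(s - 2) - 10)/(8*s - 16) is an antiderivative of f.
Check: d/ds[(-11*s*log(s - 4) + 11*s*log(s - 2) + 22*log(s - 4) - 22*log(s - 2) - 10)/(8*s - 16)] = (1 - 3*s)/(2*s**3 - 16*s**2 + 40*s - 32), which equals f(s).
F(6) = -11*log(2)/8 - 5/16 + 11*log(4)/8; F(9/2) = -1/2 + 11*log(2)/8 + 11*log(5/2)/8.
Integral = F(6) - F(9/2) = -11*log(2)/4 - 11*log(5/2)/8 + 3/16 + 11*log(4)/8.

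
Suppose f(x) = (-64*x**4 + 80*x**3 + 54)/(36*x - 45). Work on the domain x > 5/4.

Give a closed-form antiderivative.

An antiderivative is F(x) = -(8*x**4 - 27*log(2*x - 5/2))/18.

Whatever form F(x) takes, F'(x) = f(x) is non-negotiable.
Check: d/dx[-(8*x**4 - 27*log(2*x - 5/2))/18] = (-64*x**4 + 80*x**3 + 54)/(36*x - 45) = f(x).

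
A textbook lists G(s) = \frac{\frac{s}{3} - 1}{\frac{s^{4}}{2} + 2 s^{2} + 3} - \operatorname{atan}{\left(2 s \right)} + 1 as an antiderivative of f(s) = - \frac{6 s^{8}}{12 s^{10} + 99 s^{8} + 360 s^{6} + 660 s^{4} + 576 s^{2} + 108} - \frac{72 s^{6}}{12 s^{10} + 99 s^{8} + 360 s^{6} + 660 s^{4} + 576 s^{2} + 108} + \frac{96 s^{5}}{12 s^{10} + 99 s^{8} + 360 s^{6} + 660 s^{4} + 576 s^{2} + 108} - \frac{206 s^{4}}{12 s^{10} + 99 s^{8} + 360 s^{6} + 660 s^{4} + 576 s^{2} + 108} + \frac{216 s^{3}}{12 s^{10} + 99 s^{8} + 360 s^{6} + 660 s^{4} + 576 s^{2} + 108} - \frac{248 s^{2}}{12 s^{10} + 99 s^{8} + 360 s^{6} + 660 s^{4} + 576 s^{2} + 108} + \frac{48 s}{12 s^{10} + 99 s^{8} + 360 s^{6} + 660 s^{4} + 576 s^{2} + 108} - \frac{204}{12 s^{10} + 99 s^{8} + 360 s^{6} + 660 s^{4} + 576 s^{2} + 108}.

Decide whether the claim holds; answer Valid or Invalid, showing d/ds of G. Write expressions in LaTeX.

d/ds[G] = \frac{- 6 s^{8} - 72 s^{6} + 96 s^{5} - 206 s^{4} + 216 s^{3} - 248 s^{2} + 48 s - 204}{12 s^{10} + 99 s^{8} + 360 s^{6} + 660 s^{4} + 576 s^{2} + 108}
This equals f(s) exactly, so the claim holds.

Valid - differentiating G returns exactly f.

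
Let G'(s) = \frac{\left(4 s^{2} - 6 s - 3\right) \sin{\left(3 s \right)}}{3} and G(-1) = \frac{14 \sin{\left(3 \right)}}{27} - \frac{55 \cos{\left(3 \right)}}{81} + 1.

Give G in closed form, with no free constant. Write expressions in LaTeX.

Since d/ds undoes antidifferentiation here, G(s) must give back the stated G'(s).
A general antiderivative is - \frac{4 s^{2} \cos{\left(3 s \right)}}{9} + \frac{8 s \sin{\left(3 s \right)}}{27} + \frac{2 s \cos{\left(3 s \right)}}{3} - \frac{2 \sin{\left(3 s \right)}}{9} + \frac{35 \cos{\left(3 s \right)}}{81} + C.
The condition gives C = \frac{14 \sin{\left(3 \right)}}{27} - \frac{55 \cos{\left(3 \right)}}{81} + 1 - (\frac{14 \sin{\left(3 \right)}}{27} - \frac{55 \cos{\left(3 \right)}}{81}) = 1.
So G(s) = - \frac{4 s^{2} \cos{\left(3 s \right)}}{9} + \frac{8 s \sin{\left(3 s \right)}}{27} + \frac{2 s \cos{\left(3 s \right)}}{3} - \frac{2 \sin{\left(3 s \right)}}{9} + \frac{35 \cos{\left(3 s \right)}}{81} + 1.
Check: d/ds[- \frac{4 s^{2} \cos{\left(3 s \right)}}{9} + \frac{8 s \sin{\left(3 s \right)}}{27} + \frac{2 s \cos{\left(3 s \right)}}{3} - \frac{2 \sin{\left(3 s \right)}}{9} + \frac{35 \cos{\left(3 s \right)}}{81} + 1] = \frac{4 s^{2} \sin{\left(3 s \right)}}{3} - 2 s \sin{\left(3 s \right)} - \sin{\left(3 s \right)}, which equals G'(s).

G(s) = - \frac{4 s^{2} \cos{\left(3 s \right)}}{9} + \frac{8 s \sin{\left(3 s \right)}}{27} + \frac{2 s \cos{\left(3 s \right)}}{3} - \frac{2 \sin{\left(3 s \right)}}{9} + \frac{35 \cos{\left(3 s \right)}}{81} + 1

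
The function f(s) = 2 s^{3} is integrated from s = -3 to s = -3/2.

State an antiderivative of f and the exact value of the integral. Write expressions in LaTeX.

Antiderivative: F(s) = \frac{s^{4}}{2}; value = - \frac{1215}{32}

Check any antiderivative F(s) by computing F'(s) and comparing it with f(s).
F(s) = \frac{s^{4}}{2} is an antiderivative of f.
Check: d/ds[\frac{s^{4}}{2}] = 2 s^{3} = f(s).
F(-3/2) = \frac{81}{32}; F(-3) = \frac{81}{2}.
Integral = F(-3/2) - F(-3) = - \frac{1215}{32}.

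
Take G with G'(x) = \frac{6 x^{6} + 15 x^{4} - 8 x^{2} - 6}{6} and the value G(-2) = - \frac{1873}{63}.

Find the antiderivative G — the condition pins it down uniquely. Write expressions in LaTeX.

Recover the given G'(x) by differentiating a candidate G(x); any mismatch rules it out.
A general antiderivative is \frac{x^{7}}{7} + \frac{x^{5}}{2} - \frac{4 x^{3}}{9} - x + C.
The condition gives C = - \frac{1873}{63} - (- \frac{1810}{63}) = -1.
So G(x) = \frac{x^{7}}{7} + \frac{x^{5}}{2} - \frac{4 x^{3}}{9} - x - 1.
Check: d/dx[\frac{x^{7}}{7} + \frac{x^{5}}{2} - \frac{4 x^{3}}{9} - x - 1] = x^{6} + \frac{5 x^{4}}{2} - \frac{4 x^{2}}{3} - 1, which equals G'(x).

G(x) = \frac{x^{7}}{7} + \frac{x^{5}}{2} - \frac{4 x^{3}}{9} - x - 1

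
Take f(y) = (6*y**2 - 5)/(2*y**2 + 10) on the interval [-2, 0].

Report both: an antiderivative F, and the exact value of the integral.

Antiderivative: F(y) = (6*y - 7*sqrt(5)*atan(sqrt(5)*y/5))/2; value = -7*sqrt(5)*atan(2*sqrt(5)/5)/2 + 6

An antiderivative F(y) passes only if d/dy[F] lands on f(y) exactly.
F(y) = (6*y - 7*sqrt(5)*atan(sqrt(5)*y/5))/2 is an antiderivative of f.
Check: d/dy[(6*y - 7*sqrt(5)*atan(sqrt(5)*y/5))/2] = (6*y**2 - 5)/(2*y**2 + 10) = f(y).
F(0) = 0; F(-2) = -6 + 7*sqrt(5)*atan(2*sqrt(5)/5)/2.
Integral = F(0) - F(-2) = -7*sqrt(5)*atan(2*sqrt(5)/5)/2 + 6.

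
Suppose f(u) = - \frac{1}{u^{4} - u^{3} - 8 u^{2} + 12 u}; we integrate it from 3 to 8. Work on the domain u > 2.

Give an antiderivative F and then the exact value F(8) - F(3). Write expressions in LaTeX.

The denominator factors as u \left(u - 2\right)^{2} \left(u + 3\right); partial fractions split f into directly integrable pieces: \frac{1}{75 \left(u + 3\right)} + \frac{7}{100 \left(u - 2\right)} - \frac{1}{10 \left(u - 2\right)^{2}} - \frac{1}{12 u}.
F(u) = - \frac{\log{\left(u \right)}}{12} + \frac{7 \log{\left(u - 2 \right)}}{100} + \frac{\log{\left(u + 3 \right)}}{75} + \frac{1}{10 u - 20} is an antiderivative of f.
Check: d/du[- \frac{\log{\left(u \right)}}{12} + \frac{7 \log{\left(u - 2 \right)}}{100} + \frac{\log{\left(u + 3 \right)}}{75} + \frac{1}{10 u - 20}] = - \frac{1}{u^{4} - u^{3} - 8 u^{2} + 12 u} = f(u).
F(8) = - \frac{\log{\left(8 \right)}}{12} + \frac{1}{60} + \frac{\log{\left(11 \right)}}{75} + \frac{7 \log{\left(6 \right)}}{100}; F(3) = - \frac{\log{\left(3 \right)}}{12} + \frac{\log{\left(6 \right)}}{75} + \frac{1}{10}.
Integral = F(8) - F(3) = - \frac{\log{\left(8 \right)}}{12} - \frac{1}{12} + \frac{\log{\left(11 \right)}}{75} + \frac{\log{\left(3 \right)}}{12} + \frac{17 \log{\left(6 \right)}}{300}.

Antiderivative: F(u) = - \frac{\log{\left(u \right)}}{12} + \frac{7 \log{\left(u - 2 \right)}}{100} + \frac{\log{\left(u + 3 \right)}}{75} + \frac{1}{10 u - 20}; value = - \frac{\log{\left(8 \right)}}{12} - \frac{1}{12} + \frac{\log{\left(11 \right)}}{75} + \frac{\log{\left(3 \right)}}{12} + \frac{17 \log{\left(6 \right)}}{300}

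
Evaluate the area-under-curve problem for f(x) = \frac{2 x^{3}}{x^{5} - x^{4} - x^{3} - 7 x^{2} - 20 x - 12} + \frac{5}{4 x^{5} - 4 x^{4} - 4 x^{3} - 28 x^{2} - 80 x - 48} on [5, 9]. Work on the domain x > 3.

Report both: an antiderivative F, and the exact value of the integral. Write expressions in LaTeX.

Factor the denominator (4 \left(x - 3\right) \left(x + 1\right)^{2} \left(x^{2} + 4\right)) and decompose: f = \frac{x + 89}{100 \left(x^{2} + 4\right)} - \frac{441}{1600 \left(x + 1\right)} + \frac{3}{80 \left(x + 1\right)^{2}} + \frac{17}{64 \left(x - 3\right)}; each piece integrates to a log, atan, or power term.
F(x) = \frac{425 x \log{\left(x - 3 \right)} - 441 x \log{\left(x + 1 \right)} + 8 x \log{\left(x^{2} + 4 \right)} + 712 x \operatorname{atan}{\left(\frac{x}{2} \right)} + 425 \log{\left(x - 3 \right)} - 441 \log{\left(x + 1 \right)} + 8 \log{\left(x^{2} + 4 \right)} + 712 \operatorname{atan}{\left(\frac{x}{2} \right)} - 60}{1600 x + 1600} is an antiderivative of f.
Check: d/dx[\frac{425 x \log{\left(x - 3 \right)} - 441 x \log{\left(x + 1 \right)} + 8 x \log{\left(x^{2} + 4 \right)} + 712 x \operatorname{atan}{\left(\frac{x}{2} \right)} + 425 \log{\left(x - 3 \right)} - 441 \log{\left(x + 1 \right)} + 8 \log{\left(x^{2} + 4 \right)} + 712 \operatorname{atan}{\left(\frac{x}{2} \right)} - 60}{1600 x + 1600}] = \frac{8 x^{3} + 5}{4 x^{5} - 4 x^{4} - 4 x^{3} - 28 x^{2} - 80 x - 48}, which equals f(x).
F(9) = - \frac{441 \log{\left(10 \right)}}{1600} - \frac{3}{800} + \frac{\log{\left(85 \right)}}{200} + \frac{17 \log{\left(6 \right)}}{64} + \frac{89 \operatorname{atan}{\left(\frac{9}{2} \right)}}{200}; F(5) = - \frac{441 \log{\left(6 \right)}}{1600} - \frac{1}{160} + \frac{\log{\left(29 \right)}}{200} + \frac{17 \log{\left(2 \right)}}{64} + \frac{89 \operatorname{atan}{\left(\frac{5}{2} \right)}}{200}.
Integral = F(9) - F(5) = - \frac{441 \log{\left(10 \right)}}{1600} - \frac{89 \operatorname{atan}{\left(\frac{5}{2} \right)}}{200} - \frac{17 \log{\left(2 \right)}}{64} - \frac{\log{\left(29 \right)}}{200} + \frac{1}{400} + \frac{\log{\left(85 \right)}}{200} + \frac{89 \operatorname{atan}{\left(\frac{9}{2} \right)}}{200} + \frac{433 \log{\left(6 \right)}}{800}.

Antiderivative: F(x) = \frac{425 x \log{\left(x - 3 \right)} - 441 x \log{\left(x + 1 \right)} + 8 x \log{\left(x^{2} + 4 \right)} + 712 x \operatorname{atan}{\left(\frac{x}{2} \right)} + 425 \log{\left(x - 3 \right)} - 441 \log{\left(x + 1 \right)} + 8 \log{\left(x^{2} + 4 \right)} + 712 \operatorname{atan}{\left(\frac{x}{2} \right)} - 60}{1600 x + 1600}; value = - \frac{441 \log{\left(10 \right)}}{1600} - \frac{89 \operatorname{atan}{\left(\frac{5}{2} \right)}}{200} - \frac{17 \log{\left(2 \right)}}{64} - \frac{\log{\left(29 \right)}}{200} + \frac{1}{400} + \frac{\log{\left(85 \right)}}{200} + \frac{89 \operatorname{atan}{\left(\frac{9}{2} \right)}}{200} + \frac{433 \log{\left(6 \right)}}{800}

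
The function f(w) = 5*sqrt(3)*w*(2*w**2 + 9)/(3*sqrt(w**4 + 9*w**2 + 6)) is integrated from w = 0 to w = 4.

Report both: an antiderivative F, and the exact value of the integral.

f matches the chain-rule pattern g'(h)*h' with inner function h(w) = w**4/3 + 3*w**2 + 2; substituting u = h(w) collapses the integral.
F(w) = 5*sqrt(3)*sqrt(w**4 + 9*w**2 + 6)/3 is an antiderivative of f.
Check: d/dw[5*sqrt(3)*sqrt(w**4 + 9*w**2 + 6)/3] = (10*sqrt(3)*w**3 + 45*sqrt(3)*w)/(3*sqrt(w**4 + 9*w**2 + 6)), which equals f(w).
F(4) = 5*sqrt(1218)/3; F(0) = 5*sqrt(2).
Integral = F(4) - F(0) = -5*sqrt(2) + 5*sqrt(1218)/3.

Antiderivative: F(w) = 5*sqrt(3)*sqrt(w**4 + 9*w**2 + 6)/3; value = -5*sqrt(2) + 5*sqrt(1218)/3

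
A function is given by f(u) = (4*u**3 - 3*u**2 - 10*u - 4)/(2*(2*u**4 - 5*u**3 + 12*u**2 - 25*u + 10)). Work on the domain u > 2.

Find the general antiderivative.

Factor the denominator (2*(u - 2)*(2*u - 1)*(u**2 + 5)) and decompose: f = (295*u + 662)/(378*(u**2 + 5)) + 37/(63*(2*u - 1)) - 2/(27*(u - 2)); each piece integrates to a log, atan, or power term.
Check: d/du[(-280*log(u - 2) + 1110*log(u - 1/2) + 1475*log(u**2 + 5) + 1324*sqrt(5)*atan(sqrt(5)*u/5))/3780] = (4*u**3 - 3*u**2 - 10*u - 4)/(4*u**4 - 10*u**3 + 24*u**2 - 50*u + 20), which equals f(u).

F(u) = (-280*log(u - 2) + 1110*log(u - 1/2) + 1475*log(u**2 + 5) + 1324*sqrt(5)*atan(sqrt(5)*u/5))/3780 + C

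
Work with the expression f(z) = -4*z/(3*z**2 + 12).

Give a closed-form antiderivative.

f matches the chain-rule pattern g'(h)*h' with inner function h(z) = z**2 + 4; substituting u = h(z) collapses the integral.
Check: d/dz[-2*log(z**2 + 4)/3] = -4*z/(3*z**2 + 12) = f(z).

An antiderivative is F(z) = -2*log(z**2 + 4)/3.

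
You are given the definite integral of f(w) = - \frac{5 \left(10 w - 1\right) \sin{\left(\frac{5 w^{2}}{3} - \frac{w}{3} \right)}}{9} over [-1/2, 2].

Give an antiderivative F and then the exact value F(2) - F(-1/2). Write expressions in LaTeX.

Antiderivative: F(w) = \frac{5 \cos{\left(\frac{5 w^{2}}{3} - \frac{w}{3} \right)}}{3}; value = - \frac{5 \cos{\left(\frac{7}{12} \right)}}{3} + \frac{5 \cos{\left(6 \right)}}{3}

f matches the chain-rule pattern g'(h)*h' with inner function h(w) = \frac{5 w^{2}}{3} - \frac{w}{3}; substituting u = h(w) collapses the integral.
F(w) = \frac{5 \cos{\left(\frac{5 w^{2}}{3} - \frac{w}{3} \right)}}{3} is an antiderivative of f.
Check: d/dw[\frac{5 \cos{\left(\frac{5 w^{2}}{3} - \frac{w}{3} \right)}}{3}] = - \frac{50 w \sin{\left(\frac{5 w^{2}}{3} - \frac{w}{3} \right)}}{9} + \frac{5 \sin{\left(\frac{5 w^{2}}{3} - \frac{w}{3} \right)}}{9}, which equals f(w).
F(2) = \frac{5 \cos{\left(6 \right)}}{3}; F(-1/2) = \frac{5 \cos{\left(\frac{7}{12} \right)}}{3}.
Integral = F(2) - F(-1/2) = - \frac{5 \cos{\left(\frac{7}{12} \right)}}{3} + \frac{5 \cos{\left(6 \right)}}{3}.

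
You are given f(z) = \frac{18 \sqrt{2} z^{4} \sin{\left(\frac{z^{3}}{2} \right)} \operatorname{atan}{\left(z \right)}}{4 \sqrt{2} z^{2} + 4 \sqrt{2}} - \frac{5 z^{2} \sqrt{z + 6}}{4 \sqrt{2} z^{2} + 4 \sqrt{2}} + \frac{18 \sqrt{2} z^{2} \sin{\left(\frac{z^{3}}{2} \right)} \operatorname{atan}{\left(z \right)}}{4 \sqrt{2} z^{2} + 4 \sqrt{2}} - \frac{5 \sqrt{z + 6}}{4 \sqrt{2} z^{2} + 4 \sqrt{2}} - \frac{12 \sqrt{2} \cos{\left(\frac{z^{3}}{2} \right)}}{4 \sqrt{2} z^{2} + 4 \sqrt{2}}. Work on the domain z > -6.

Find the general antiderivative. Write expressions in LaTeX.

The integrand splits into summands that can be handled one at a time.
Check: d/dz[- \frac{5 z \sqrt{\frac{z}{2} + 3}}{6} - 5 \sqrt{\frac{z}{2} + 3} - 3 \cos{\left(\frac{z^{3}}{2} \right)} \operatorname{atan}{\left(z \right)}] = \frac{18 \sqrt{2} z^{4} \sqrt{z + 6} \sin{\left(\frac{z^{3}}{2} \right)} \operatorname{atan}{\left(z \right)} - 5 z^{3} + 18 \sqrt{2} z^{2} \sqrt{z + 6} \sin{\left(\frac{z^{3}}{2} \right)} \operatorname{atan}{\left(z \right)} - 30 z^{2} - 5 z - 12 \sqrt{2} \sqrt{z + 6} \cos{\left(\frac{z^{3}}{2} \right)} - 30}{4 \sqrt{2} z^{2} \sqrt{z + 6} + 4 \sqrt{2} \sqrt{z + 6}}, which equals f(z).

F(z) = - \frac{5 z \sqrt{\frac{z}{2} + 3}}{6} - 5 \sqrt{\frac{z}{2} + 3} - 3 \cos{\left(\frac{z^{3}}{2} \right)} \operatorname{atan}{\left(z \right)} + C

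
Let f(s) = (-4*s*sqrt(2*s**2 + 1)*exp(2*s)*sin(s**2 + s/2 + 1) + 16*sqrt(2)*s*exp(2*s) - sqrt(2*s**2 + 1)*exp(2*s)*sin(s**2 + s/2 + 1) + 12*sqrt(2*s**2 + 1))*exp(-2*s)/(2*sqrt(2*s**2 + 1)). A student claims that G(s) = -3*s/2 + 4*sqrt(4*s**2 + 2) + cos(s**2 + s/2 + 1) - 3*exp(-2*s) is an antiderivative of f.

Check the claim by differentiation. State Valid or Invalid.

d/ds[G] = (-4*s*sqrt(2*s**2 + 1)*exp(2*s)*sin(s**2 + s/2 + 1) + 16*sqrt(2)*s*exp(2*s) - sqrt(2*s**2 + 1)*exp(2*s)*sin(s**2 + s/2 + 1) - 3*sqrt(2*s**2 + 1)*exp(2*s) + 12*sqrt(2*s**2 + 1))*exp(-2*s)/(2*sqrt(2*s**2 + 1))
d/ds[G] - f(s) = -3/2 != 0.

Invalid: d/ds[G] - f = -3/2, which is not 0.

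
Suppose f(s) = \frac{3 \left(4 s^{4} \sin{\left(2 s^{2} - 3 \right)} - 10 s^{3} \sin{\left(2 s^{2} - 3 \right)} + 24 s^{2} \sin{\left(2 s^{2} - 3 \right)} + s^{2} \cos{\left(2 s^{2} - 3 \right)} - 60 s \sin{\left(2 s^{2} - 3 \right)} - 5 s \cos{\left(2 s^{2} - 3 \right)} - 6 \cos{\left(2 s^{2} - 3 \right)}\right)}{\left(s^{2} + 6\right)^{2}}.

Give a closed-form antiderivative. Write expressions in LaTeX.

An antiderivative is F(s) = - \frac{3 \left(2 s - 5\right) \cos{\left(2 s^{2} - 3 \right)}}{2 \left(s^{2} + 6\right)}.

Differentiate the proposed F(s) back; it has to land on f(s) exactly.
Check: d/ds[- \frac{3 \left(2 s - 5\right) \cos{\left(2 s^{2} - 3 \right)}}{2 \left(s^{2} + 6\right)}] = \frac{12 s^{4} \sin{\left(2 s^{2} - 3 \right)} - 30 s^{3} \sin{\left(2 s^{2} - 3 \right)} + 72 s^{2} \sin{\left(2 s^{2} - 3 \right)} + 3 s^{2} \cos{\left(2 s^{2} - 3 \right)} - 180 s \sin{\left(2 s^{2} - 3 \right)} - 15 s \cos{\left(2 s^{2} - 3 \right)} - 18 \cos{\left(2 s^{2} - 3 \right)}}{s^{4} + 12 s^{2} + 36}, which equals f(s).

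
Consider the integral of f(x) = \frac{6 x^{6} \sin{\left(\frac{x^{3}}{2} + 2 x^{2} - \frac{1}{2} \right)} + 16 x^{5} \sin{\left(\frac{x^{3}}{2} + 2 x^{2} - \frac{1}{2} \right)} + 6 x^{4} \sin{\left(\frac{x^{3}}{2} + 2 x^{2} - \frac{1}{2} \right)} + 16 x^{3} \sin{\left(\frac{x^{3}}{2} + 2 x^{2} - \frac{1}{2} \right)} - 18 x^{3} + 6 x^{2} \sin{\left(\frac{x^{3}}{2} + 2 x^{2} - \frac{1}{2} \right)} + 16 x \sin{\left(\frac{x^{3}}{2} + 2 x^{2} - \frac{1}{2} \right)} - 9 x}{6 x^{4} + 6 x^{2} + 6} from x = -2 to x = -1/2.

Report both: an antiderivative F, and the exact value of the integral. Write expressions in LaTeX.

Antiderivative: F(x) = - \frac{3 \log{\left(x^{4} + x^{2} + 1 \right)}}{4} - \frac{2 \cos{\left(\frac{x^{3}}{2} + 2 x^{2} - \frac{1}{2} \right)}}{3}; value = - \frac{2 \cos{\left(\frac{1}{16} \right)}}{3} + \frac{2 \cos{\left(\frac{7}{2} \right)}}{3} - \frac{3 \log{\left(\frac{21}{16} \right)}}{4} + \frac{3 \log{\left(21 \right)}}{4}

For F(x) to be correct the identity F'(x) - f(x) = 0 must hold.
F(x) = - \frac{3 \log{\left(x^{4} + x^{2} + 1 \right)}}{4} - \frac{2 \cos{\left(\frac{x^{3}}{2} + 2 x^{2} - \frac{1}{2} \right)}}{3} is an antiderivative of f.
Check: d/dx[- \frac{3 \log{\left(x^{4} + x^{2} + 1 \right)}}{4} - \frac{2 \cos{\left(\frac{x^{3}}{2} + 2 x^{2} - \frac{1}{2} \right)}}{3}] = \frac{6 x^{6} \sin{\left(\frac{x^{3}}{2} + 2 x^{2} - \frac{1}{2} \right)} + 16 x^{5} \sin{\left(\frac{x^{3}}{2} + 2 x^{2} - \frac{1}{2} \right)} + 6 x^{4} \sin{\left(\frac{x^{3}}{2} + 2 x^{2} - \frac{1}{2} \right)} + 16 x^{3} \sin{\left(\frac{x^{3}}{2} + 2 x^{2} - \frac{1}{2} \right)} - 18 x^{3} + 6 x^{2} \sin{\left(\frac{x^{3}}{2} + 2 x^{2} - \frac{1}{2} \right)} + 16 x \sin{\left(\frac{x^{3}}{2} + 2 x^{2} - \frac{1}{2} \right)} - 9 x}{6 x^{4} + 6 x^{2} + 6} = f(x).
F(-1/2) = - \frac{2 \cos{\left(\frac{1}{16} \right)}}{3} - \frac{3 \log{\left(\frac{21}{16} \right)}}{4}; F(-2) = - \frac{3 \log{\left(21 \right)}}{4} - \frac{2 \cos{\left(\frac{7}{2} \right)}}{3}.
Integral = F(-1/2) - F(-2) = - \frac{2 \cos{\left(\frac{1}{16} \right)}}{3} + \frac{2 \cos{\left(\frac{7}{2} \right)}}{3} - \frac{3 \log{\left(\frac{21}{16} \right)}}{4} + \frac{3 \log{\left(21 \right)}}{4}.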